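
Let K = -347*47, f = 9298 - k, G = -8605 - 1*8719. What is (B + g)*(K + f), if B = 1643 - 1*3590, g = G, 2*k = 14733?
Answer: 554137605/2 ≈ 2.7707e+8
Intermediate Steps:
k = 14733/2 (k = (½)*14733 = 14733/2 ≈ 7366.5)
G = -17324 (G = -8605 - 8719 = -17324)
g = -17324
f = 3863/2 (f = 9298 - 1*14733/2 = 9298 - 14733/2 = 3863/2 ≈ 1931.5)
K = -16309
B = -1947 (B = 1643 - 3590 = -1947)
(B + g)*(K + f) = (-1947 - 17324)*(-16309 + 3863/2) = -19271*(-28755/2) = 554137605/2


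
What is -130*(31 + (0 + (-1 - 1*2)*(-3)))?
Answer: -5200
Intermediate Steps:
-130*(31 + (0 + (-1 - 1*2)*(-3))) = -130*(31 + (0 + (-1 - 2)*(-3))) = -130*(31 + (0 - 3*(-3))) = -130*(31 + (0 + 9)) = -130*(31 + 9) = -130*40 = -5200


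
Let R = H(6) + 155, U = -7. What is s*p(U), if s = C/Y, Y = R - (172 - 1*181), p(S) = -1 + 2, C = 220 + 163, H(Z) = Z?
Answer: 383/170 ≈ 2.2529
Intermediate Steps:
C = 383
R = 161 (R = 6 + 155 = 161)
p(S) = 1
Y = 170 (Y = 161 - (172 - 1*181) = 161 - (172 - 181) = 161 - 1*(-9) = 161 + 9 = 170)
s = 383/170 ≈ 2.2529
s*p(U) = (383/170)*1 = 383/170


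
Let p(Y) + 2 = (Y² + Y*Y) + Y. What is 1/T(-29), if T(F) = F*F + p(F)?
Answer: 1/2492 ≈ 0.00040128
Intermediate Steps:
p(Y) = -2 + Y + 2*Y² (p(Y) = -2 + ((Y² + Y*Y) + Y) = -2 + ((Y² + Y²) + Y) = -2 + (2*Y² + Y) = -2 + (Y + 2*Y²) = -2 + Y + 2*Y²)
T(F) = -2 + F + 3*F² (T(F) = F*F + (-2 + F + 2*F²) = F² + (-2 + F + 2*F²) = -2 + F + 3*F²)
1/T(-29) = 1/(-2 - 29 + 3*(-29)²) = 1/(-2 - 29 + 3*841) = 1/(-2 - 29 + 2523) = 1/2492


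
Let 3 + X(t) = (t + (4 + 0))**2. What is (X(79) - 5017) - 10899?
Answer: -9030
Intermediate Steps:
X(t) = -3 + (4 + t)**2 (X(t) = -3 + (t + (4 + 0))**2 = -3 + (t + 4)**2 = -3 + (4 + t)**2)
(X(79) - 5017) - 10899 = ((-3 + (4 + 79)**2) - 5017) - 10899 = ((-3 + 83**2) - 5017) - 10899 = ((-3 + 6889) - 5017) - 10899 = (6886 - 5017) - 10899 = 1869 - 10899 = -9030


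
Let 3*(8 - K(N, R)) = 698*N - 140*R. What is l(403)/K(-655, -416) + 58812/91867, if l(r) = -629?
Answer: 23291105859/36652544458 ≈ 0.63546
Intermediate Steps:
K(N, R) = 8 - 698*N/3 + 140*R/3 (K(N, R) = 8 - (698*N - 140*R)/3 = 8 - (-140*R + 698*N)/3 = 8 + (-698*N/3 + 140*R/3) = 8 - 698*N/3 + 140*R/3)
l(403)/K(-655, -416) + 58812/91867 = -629/(8 - 698/3*(-655) + (140/3)*(-416)) + 58812/91867 = -629/(8 + 457190/3 - 58240/3) + 58812*(1/91867) = -629/398974/3 + 58812/91867 = -629*3/398974 + 58812/91867 = -1887/398974 + 58812/91867 = 23291105859/36652544458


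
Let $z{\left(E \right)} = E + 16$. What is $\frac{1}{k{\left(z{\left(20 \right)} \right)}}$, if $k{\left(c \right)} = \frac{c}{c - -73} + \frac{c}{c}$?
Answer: $\frac{109}{145} \approx 0.75172$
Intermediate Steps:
$z{\left(E \right)} = 16 + E$
$k{\left(c \right)} = 1 + \frac{c}{73 + c}$ ($k{\left(c \right)} = \frac{c}{c + 73} + 1 = \frac{c}{73 + c} + 1 = 1 + \frac{c}{73 + c}$)
$\frac{1}{k{\left(z{\left(20 \right)} \right)}} = \frac{1}{\frac{1}{73 + \left(16 + 20\right)} \left(73 + 2 \left(16 + 20\right)\right)} = \frac{1}{\frac{1}{73 + 36} \left(73 + 2 \cdot 36\right)} = \frac{1}{\frac{1}{109} \left(73 + 72\right)} = \frac{1}{\frac{1}{109} \cdot 145} = \frac{1}{\frac{145}{109}} = \frac{109}{145}$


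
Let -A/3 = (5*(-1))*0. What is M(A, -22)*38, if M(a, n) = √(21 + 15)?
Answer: 228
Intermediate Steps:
A = 0 (A = -3*5*(-1)*0 = -(-15)*0 = -3*0 = 0)
M(a, n) = 6 (M(a, n) = √36 = 6)
M(A, -22)*38 = 6*38 = 228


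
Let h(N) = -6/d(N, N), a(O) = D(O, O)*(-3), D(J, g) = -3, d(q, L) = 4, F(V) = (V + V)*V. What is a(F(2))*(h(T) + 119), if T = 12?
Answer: 2115/2 ≈ 1057.5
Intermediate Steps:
F(V) = 2*V**2 (F(V) = (2*V)*V = 2*V**2)
a(O) = 9 (a(O) = -3*(-3) = 9)
h(N) = -3/2 (h(N) = -6/4 = -6*1/4 = -3/2)
a(F(2))*(h(T) + 119) = 9*(-3/2 + 119) = 9*(235/2) = 2115/2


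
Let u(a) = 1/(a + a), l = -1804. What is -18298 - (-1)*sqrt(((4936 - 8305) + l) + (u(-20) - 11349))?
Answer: -18298 + I*sqrt(6608810)/20 ≈ -18298.0 + 128.54*I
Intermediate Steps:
u(a) = 1/(2*a)
-18298 - (-1)*sqrt(((4936 - 8305) + l) + (u(-20) - 11349)) = -18298 - (-1)*sqrt(((4936 - 8305) - 1804) + ((1/2)/(-20) - 11349)) = -18298 - (-1)*sqrt((-3369 - 1804) + ((1/2)*(-1/20) - 11349)) = -18298 - (-1)*sqrt(-5173 + (-1/40 - 11349)) = -18298 - (-1)*sqrt(-5173 - 453961/40) = -18298 - (-1)*sqrt(-660881/40) = -18298 - (-1)*I*sqrt(6608810)/20 = -18298 + I*sqrt(6608810)/20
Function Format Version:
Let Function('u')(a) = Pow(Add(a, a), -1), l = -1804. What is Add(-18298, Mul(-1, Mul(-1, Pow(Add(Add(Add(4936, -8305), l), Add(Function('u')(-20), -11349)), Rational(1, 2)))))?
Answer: Add(-18298, Mul(Rational(1, 20), I, Pow(6608810, Rational(1, 2)))) ≈ Add(-18298., Mul(128.54, I))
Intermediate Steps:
Function('u')(a) = Mul(Rational(1, 2), Pow(a, -1)) (Function('u')(a) = Pow(Mul(2, a), -1) = Mul(Rational(1, 2), Pow(a, -1)))
Add(-18298, Mul(-1, Mul(-1, Pow(Add(Add(Add(4936, -8305), l), Add(Function('u')(-20), -11349)), Rational(1, 2))))) = Add(-18298, Mul(-1, Mul(-1, Pow(Add(Add(Add(4936, -8305), -1804), Add(Mul(Rational(1, 2), Pow(-20, -1)), -11349)), Rational(1, 2))))) = Add(-18298, Mul(-1, Mul(-1, Pow(Add(Add(-3369, -1804), Add(Mul(Rational(1, 2), Rational(-1, 20)), -11349)), Rational(1, 2))))) = Add(-18298, Mul(-1, Mul(-1, Pow(Add(-5173, Add(Rational(-1, 40), -11349)), Rational(1, 2))))) = Add(-18298, Mul(-1, Mul(-1, Pow(Add(-5173, Rational(-453961, 40)), Rational(1, 2))))) = Add(-18298, Mul(-1, Mul(-1, Pow(Rational(-660881, 40), Rational(1, 2))))) = Add(-18298, Mul(-1, Mul(-1, Mul(Rational(1, 20), I, Pow(6608810, Rational(1, 2)))))) = Add(-18298, Mul(-1, Mul(Rational(-1, 20), I, Pow(6608810, Rational(1, 2))))) = Add(-18298, Mul(Rational(1, 20), I, Pow(6608810, Rational(1, 2))))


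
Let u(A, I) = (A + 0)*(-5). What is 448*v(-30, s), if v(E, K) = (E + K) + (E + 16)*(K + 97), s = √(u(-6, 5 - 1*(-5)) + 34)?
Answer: -668416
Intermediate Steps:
u(A, I) = -5*A (u(A, I) = A*(-5) = -5*A)
s = 8 (s = √(-5*(-6) + 34) = √(30 + 34) = √64 = 8)
v(E, K) = E + K + (16 + E)*(97 + K) (v(E, K) = (E + K) + (16 + E)*(97 + K) = E + K + (16 + E)*(97 + K))
448*v(-30, s) = 448*(1552 + 17*8 + 98*(-30) - 30*8) = 448*(1552 + 136 - 2940 - 240) = 448*(-1492) = -668416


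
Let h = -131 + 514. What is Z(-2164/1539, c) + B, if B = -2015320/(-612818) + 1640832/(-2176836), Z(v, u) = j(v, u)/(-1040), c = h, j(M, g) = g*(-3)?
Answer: 210396677283463/57806852300080 ≈ 3.6396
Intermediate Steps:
j(M, g) = -3*g
h = 383
c = 383
Z(v, u) = 3*u/1040 (Z(v, u) = -3*u/(-1040) = -3*u*(-1/1040) = 3*u/1040)
B = 140895405956/55583511827 (B = -2015320*(-1/612818) + 1640832*(-1/2176836) = 1007660/306409 - 136736/181403 = 140895405956/55583511827 ≈ 2.5348)
Z(-2164/1539, c) + B = (3/1040)*383 + 140895405956/55583511827 = 1149/1040 + 140895405956/55583511827 = 210396677283463/57806852300080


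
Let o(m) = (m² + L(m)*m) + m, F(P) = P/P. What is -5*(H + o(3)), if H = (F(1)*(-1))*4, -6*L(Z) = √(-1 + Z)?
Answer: -40 + 5*√2/2 ≈ -36.464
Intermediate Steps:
L(Z) = -√(-1 + Z)/6
F(P) = 1
H = -4 (H = (1*(-1))*4 = -1*4 = -4)
o(m) = m + m² - m*√(-1 + m)/6 (o(m) = (m² + (-√(-1 + m)/6)*m) + m = (m² - m*√(-1 + m)/6) + m = m + m² - m*√(-1 + m)/6)
-5*(H + o(3)) = -5*(-4 + (⅙)*3*(6 - √(-1 + 3) + 6*3)) = -5*(-4 + (⅙)*3*(6 - √2 + 18)) = -5*(-4 + (⅙)*3*(24 - √2)) = -5*(-4 + (12 - √2/2)) = -5*(8 - √2/2) = -40 + 5*√2/2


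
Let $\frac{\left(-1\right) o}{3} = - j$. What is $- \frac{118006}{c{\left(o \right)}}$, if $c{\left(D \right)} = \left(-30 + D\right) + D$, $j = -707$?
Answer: $\frac{59003}{2136} \approx 27.623$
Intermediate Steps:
$o = -2121$ ($o = - 3 \left(\left(-1\right) \left(-707\right)\right) = \left(-3\right) 707 = -2121$)
$c{\left(D \right)} = -30 + 2 D$
$- \frac{118006}{c{\left(o \right)}} = - \frac{118006}{-30 + 2 \left(-2121\right)} = - \frac{118006}{-30 - 4242} = - \frac{118006}{-4272} = \left(-118006\right) \left(- \frac{1}{4272}\right) = \frac{59003}{2136}$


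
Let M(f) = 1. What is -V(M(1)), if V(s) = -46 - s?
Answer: 47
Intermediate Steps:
-V(M(1)) = -(-46 - 1*1) = -(-46 - 1) = -1*(-47) = 47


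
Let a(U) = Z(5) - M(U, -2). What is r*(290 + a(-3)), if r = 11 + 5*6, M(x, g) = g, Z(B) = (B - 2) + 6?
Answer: 12341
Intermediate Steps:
Z(B) = 4 + B (Z(B) = (-2 + B) + 6 = 4 + B)
a(U) = 11 (a(U) = (4 + 5) - 1*(-2) = 9 + 2 = 11)
r = 41 (r = 11 + 30 = 41)
r*(290 + a(-3)) = 41*(290 + 11) = 41*301 = 12341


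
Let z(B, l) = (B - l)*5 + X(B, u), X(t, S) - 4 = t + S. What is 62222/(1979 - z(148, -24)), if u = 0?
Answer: 62222/967 ≈ 64.345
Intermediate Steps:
X(t, S) = 4 + S + t (X(t, S) = 4 + (t + S) = 4 + (S + t) = 4 + S + t)
z(B, l) = 4 - 5*l + 6*B (z(B, l) = (B - l)*5 + (4 + 0 + B) = (-5*l + 5*B) + (4 + B) = 4 - 5*l + 6*B)
62222/(1979 - z(148, -24)) = 62222/(1979 - (4 - 5*(-24) + 6*148)) = 62222/(1979 - (4 + 120 + 888)) = 62222/(1979 - 1*1012) = 62222/(1979 - 1012) = 62222/967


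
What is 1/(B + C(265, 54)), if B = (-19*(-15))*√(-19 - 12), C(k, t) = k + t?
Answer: 319/2619736 - 285*I*√31/2619736 ≈ 0.00012177 - 0.00060571*I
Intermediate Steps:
B = 285*I*√31 (B = 285*√(-31) = 285*(I*√31) = 285*I*√31 ≈ 1586.8*I)
1/(B + C(265, 54)) = 1/(285*I*√31 + (265 + 54)) = 1/(285*I*√31 + 319) = 1/(319 + 285*I*√31)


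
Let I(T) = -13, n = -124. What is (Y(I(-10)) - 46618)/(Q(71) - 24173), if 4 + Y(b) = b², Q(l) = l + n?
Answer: 46453/24226 ≈ 1.9175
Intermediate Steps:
Q(l) = -124 + l (Q(l) = l - 124 = -124 + l)
Y(b) = -4 + b²
(Y(I(-10)) - 46618)/(Q(71) - 24173) = ((-4 + (-13)²) - 46618)/((-124 + 71) - 24173) = ((-4 + 169) - 46618)/(-53 - 24173) = (165 - 46618)/(-24226) = -46453*(-1/24226) = 46453/24226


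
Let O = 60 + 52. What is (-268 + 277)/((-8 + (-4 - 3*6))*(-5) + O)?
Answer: 9/262 ≈ 0.034351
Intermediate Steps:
O = 112
(-268 + 277)/((-8 + (-4 - 3*6))*(-5) + O) = (-268 + 277)/((-8 + (-4 - 3*6))*(-5) + 112) = 9/((-8 + (-4 - 18))*(-5) + 112) = 9/((-8 - 22)*(-5) + 112) = 9/(-30*(-5) + 112) = 9/(150 + 112) = 9/262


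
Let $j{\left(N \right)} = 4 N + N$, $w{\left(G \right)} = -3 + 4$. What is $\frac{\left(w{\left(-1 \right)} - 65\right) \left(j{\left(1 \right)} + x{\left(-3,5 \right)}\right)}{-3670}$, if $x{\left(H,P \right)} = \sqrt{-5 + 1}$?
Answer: $\frac{32}{367} + \frac{64 i}{1835} \approx 0.087193 + 0.034877 i$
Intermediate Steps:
$x{\left(H,P \right)} = 2 i$ ($x{\left(H,P \right)} = \sqrt{-4} = 2 i$)
$w{\left(G \right)} = 1$
$j{\left(N \right)} = 5 N$
$\frac{\left(w{\left(-1 \right)} - 65\right) \left(j{\left(1 \right)} + x{\left(-3,5 \right)}\right)}{-3670} = \frac{\left(1 - 65\right) \left(5 \cdot 1 + 2 i\right)}{-3670} = - \frac{\left(-64\right) \left(5 + 2 i\right)}{3670} = - \frac{-320 - 128 i}{3670} = \frac{32}{367} + \frac{64 i}{1835}$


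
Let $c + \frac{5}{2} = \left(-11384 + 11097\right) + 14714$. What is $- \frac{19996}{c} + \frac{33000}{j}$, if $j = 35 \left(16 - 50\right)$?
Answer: $- \frac{5880044}{201943} \approx -29.117$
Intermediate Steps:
$j = -1190$ ($j = 35 \left(-34\right) = -1190$)
$c = \frac{28849}{2}$ ($c = - \frac{5}{2} + \left(\left(-11384 + 11097\right) + 14714\right) = - \frac{5}{2} + \left(-287 + 14714\right) = - \frac{5}{2} + 14427 = \frac{28849}{2} \approx 14425.0$)
$- \frac{19996}{c} + \frac{33000}{j} = - \frac{19996}{\frac{28849}{2}} + \frac{33000}{-1190} = \left(-19996\right) \frac{2}{28849} + 33000 \left(- \frac{1}{1190}\right) = - \frac{39992}{28849} - \frac{3300}{119} = - \frac{5880044}{201943}$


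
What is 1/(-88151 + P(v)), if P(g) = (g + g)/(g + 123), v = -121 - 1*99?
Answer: -97/8550207 ≈ -1.1345e-5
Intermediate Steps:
v = -220 (v = -121 - 99 = -220)
P(g) = 2*g/(123 + g) (P(g) = (2*g)/(123 + g) = 2*g/(123 + g))
1/(-88151 + P(v)) = 1/(-88151 + 2*(-220)/(123 - 220)) = 1/(-88151 + 2*(-220)/(-97)) = 1/(-88151 + 2*(-220)*(-1/97)) = 1/(-88151 + 440/97) = 1/(-8550207/97) = -97/8550207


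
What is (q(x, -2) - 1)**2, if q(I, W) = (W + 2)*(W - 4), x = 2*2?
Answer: 1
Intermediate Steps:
x = 4
q(I, W) = (-4 + W)*(2 + W) (q(I, W) = (2 + W)*(-4 + W) = (-4 + W)*(2 + W))
(q(x, -2) - 1)**2 = ((-8 + (-2)**2 - 2*(-2)) - 1)**2 = ((-8 + 4 + 4) - 1)**2 = (0 - 1)**2 = (-1)**2 = 1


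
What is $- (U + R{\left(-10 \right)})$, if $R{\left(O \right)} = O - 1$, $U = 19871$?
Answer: $-19860$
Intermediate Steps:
$R{\left(O \right)} = -1 + O$ ($R{\left(O \right)} = O - 1 = -1 + O$)
$- (U + R{\left(-10 \right)}) = - (19871 - 11) = \left(-1\right) 19860 = -19860$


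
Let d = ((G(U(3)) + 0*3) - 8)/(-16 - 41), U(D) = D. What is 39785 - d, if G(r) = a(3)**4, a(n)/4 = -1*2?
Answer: 2271833/57 ≈ 39857.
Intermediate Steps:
a(n) = -8 (a(n) = 4*(-1*2) = 4*(-2) = -8)
G(r) = 4096 (G(r) = (-8)**4 = 4096)
d = -4088/57 (d = ((4096 + 0*3) - 8)/(-16 - 41) = ((4096 + 0) - 8)/(-57) = (4096 - 8)*(-1/57) = 4088*(-1/57) = -4088/57 ≈ -71.719)
39785 - d = 39785 - 1*(-4088/57) = 39785 + 4088/57 = 2271833/57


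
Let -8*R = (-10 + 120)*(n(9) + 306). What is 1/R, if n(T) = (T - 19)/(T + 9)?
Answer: -36/151195 ≈ -0.00023810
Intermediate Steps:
n(T) = (-19 + T)/(9 + T)
R = -151195/36 (R = -(-10 + 120)*((-19 + 9)/(9 + 9) + 306)/8 = -55*(-10/18 + 306)/4 = -55*((1/18)*(-10) + 306)/4 = -55*(-5/9 + 306)/4 = -55*2749/(4*9) = -⅛*302390/9 = -151195/36 ≈ -4199.9)
1/R = 1/(-151195/36) = -36/151195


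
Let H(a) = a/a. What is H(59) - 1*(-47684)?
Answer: 47685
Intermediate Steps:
H(a) = 1
H(59) - 1*(-47684) = 1 - 1*(-47684) = 1 + 47684 = 47685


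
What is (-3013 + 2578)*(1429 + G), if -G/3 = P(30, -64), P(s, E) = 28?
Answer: -585075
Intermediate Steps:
G = -84 (G = -3*28 = -84)
(-3013 + 2578)*(1429 + G) = (-3013 + 2578)*(1429 - 84) = -435*1345 = -585075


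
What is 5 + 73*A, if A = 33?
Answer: 2414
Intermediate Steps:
5 + 73*A = 5 + 73*33 = 5 + 2409 = 2414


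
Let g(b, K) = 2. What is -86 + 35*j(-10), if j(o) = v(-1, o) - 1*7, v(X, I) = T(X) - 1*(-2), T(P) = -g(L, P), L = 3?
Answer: -331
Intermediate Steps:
T(P) = -2 (T(P) = -1*2 = -2)
v(X, I) = 0 (v(X, I) = -2 - 1*(-2) = -2 + 2 = 0)
j(o) = -7 (j(o) = 0 - 1*7 = 0 - 7 = -7)
-86 + 35*j(-10) = -86 + 35*(-7) = -86 - 245 = -331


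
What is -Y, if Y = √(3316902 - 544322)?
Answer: -2*√693145 ≈ -1665.1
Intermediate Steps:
Y = 2*√693145 (Y = √2772580 = 2*√693145 ≈ 1665.1)
-Y = -2*√693145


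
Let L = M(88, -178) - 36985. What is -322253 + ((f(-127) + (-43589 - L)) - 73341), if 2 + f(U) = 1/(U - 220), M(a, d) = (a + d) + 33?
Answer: -139543622/347 ≈ -4.0214e+5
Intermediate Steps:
M(a, d) = 33 + a + d
f(U) = -2 + 1/(-220 + U) (f(U) = -2 + 1/(U - 220) = -2 + 1/(-220 + U))
L = -37042 (L = (33 + 88 - 178) - 36985 = -57 - 36985 = -37042)
-322253 + ((f(-127) + (-43589 - L)) - 73341) = -322253 + (((441 - 2*(-127))/(-220 - 127) + (-43589 - 1*(-37042))) - 73341) = -322253 + (((441 + 254)/(-347) + (-43589 + 37042)) - 73341) = -322253 + ((-1/347*695 - 6547) - 73341) = -322253 + ((-695/347 - 6547) - 73341) = -322253 + (-2272504/347 - 73341) = -322253 - 27721831/347 = -139543622/347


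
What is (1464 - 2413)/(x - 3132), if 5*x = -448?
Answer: 4745/16108 ≈ 0.29457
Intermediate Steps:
x = -448/5 (x = (⅕)*(-448) = -448/5 ≈ -89.600)
(1464 - 2413)/(x - 3132) = (1464 - 2413)/(-448/5 - 3132) = -949/(-16108/5) = -949*(-5/16108) = 4745/16108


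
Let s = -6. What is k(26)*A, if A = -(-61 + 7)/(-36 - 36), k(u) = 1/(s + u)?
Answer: -3/80 ≈ -0.037500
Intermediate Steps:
k(u) = 1/(-6 + u)
A = -¾ (A = -(-54)/(-72) = -(-54)*(-1)/72 = -1*¾ = -¾ ≈ -0.75000)
k(26)*A = -¾/(-6 + 26) = -¾/20 = (1/20)*(-¾) = -3/80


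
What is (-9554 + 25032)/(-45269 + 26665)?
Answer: -7739/9302 ≈ -0.83197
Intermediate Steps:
(-9554 + 25032)/(-45269 + 26665) = 15478/(-18604) = 15478*(-1/18604) = -7739/9302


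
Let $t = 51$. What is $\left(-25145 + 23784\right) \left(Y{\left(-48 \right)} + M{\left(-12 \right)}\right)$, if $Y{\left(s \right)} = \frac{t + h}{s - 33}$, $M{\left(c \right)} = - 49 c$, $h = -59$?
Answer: $- \frac{64832596}{81} \approx -8.004 \cdot 10^{5}$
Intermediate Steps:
$Y{\left(s \right)} = - \frac{8}{-33 + s}$ ($Y{\left(s \right)} = \frac{51 - 59}{s - 33} = - \frac{8}{-33 + s}$)
$\left(-25145 + 23784\right) \left(Y{\left(-48 \right)} + M{\left(-12 \right)}\right) = \left(-25145 + 23784\right) \left(- \frac{8}{-33 - 48} - -588\right) = - 1361 \left(- \frac{8}{-81} + 588\right) = - 1361 \left(\left(-8\right) \left(- \frac{1}{81}\right) + 588\right) = - 1361 \left(\frac{8}{81} + 588\right) = \left(-1361\right) \frac{47636}{81} = - \frac{64832596}{81}$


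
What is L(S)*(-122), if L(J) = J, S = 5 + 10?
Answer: -1830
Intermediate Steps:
S = 15
L(S)*(-122) = 15*(-122) = -1830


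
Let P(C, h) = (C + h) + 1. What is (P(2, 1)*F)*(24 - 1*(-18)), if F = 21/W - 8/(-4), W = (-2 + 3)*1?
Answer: 3864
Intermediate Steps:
P(C, h) = 1 + C + h
W = 1 (W = 1*1 = 1)
F = 23 (F = 21/1 - 8/(-4) = 21*1 - 8*(-1/4) = 21 + 2 = 23)
(P(2, 1)*F)*(24 - 1*(-18)) = ((1 + 2 + 1)*23)*(24 - 1*(-18)) = (4*23)*(24 + 18) = 92*42 = 3864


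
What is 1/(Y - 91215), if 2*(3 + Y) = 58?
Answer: -1/91189 ≈ -1.0966e-5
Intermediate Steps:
Y = 26 (Y = -3 + (½)*58 = -3 + 29 = 26)
1/(Y - 91215) = 1/(26 - 91215) = 1/(-91189) = -1/91189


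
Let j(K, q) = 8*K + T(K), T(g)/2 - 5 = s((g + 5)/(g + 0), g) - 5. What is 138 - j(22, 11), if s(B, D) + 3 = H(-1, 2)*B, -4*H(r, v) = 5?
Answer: -1273/44 ≈ -28.932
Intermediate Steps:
H(r, v) = -5/4 (H(r, v) = -¼*5 = -5/4)
s(B, D) = -3 - 5*B/4
T(g) = -6 - 5*(5 + g)/(2*g) (T(g) = 10 + 2*((-3 - 5*(g + 5)/(4*(g + 0))) - 5) = 10 + 2*((-3 - 5*(5 + g)/(4*g)) - 5) = 10 + 2*(-8 - 5*(5 + g)/(4*g)) = 10 + (-16 - 5*(5 + g)/(2*g)) = -6 - 5*(5 + g)/(2*g))
j(K, q) = 8*K + (-25 - 17*K)/(2*K)
138 - j(22, 11) = 138 - (-17/2 + 8*22 - 25/2/22) = 138 - (-17/2 + 176 - 25/2*1/22) = 138 - (-17/2 + 176 - 25/44) = 138 - 1*7345/44 = 138 - 7345/44 = -1273/44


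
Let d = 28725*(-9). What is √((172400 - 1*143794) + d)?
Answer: I*√229919 ≈ 479.5*I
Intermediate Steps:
d = -258525
√((172400 - 1*143794) + d) = √((172400 - 1*143794) - 258525) = √((172400 - 143794) - 258525) = √(28606 - 258525) = √(-229919) = I*√229919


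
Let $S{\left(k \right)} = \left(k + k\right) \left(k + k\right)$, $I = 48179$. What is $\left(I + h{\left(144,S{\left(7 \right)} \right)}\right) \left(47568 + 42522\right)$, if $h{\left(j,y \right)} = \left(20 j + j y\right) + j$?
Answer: $7155578430$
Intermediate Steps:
$S{\left(k \right)} = 4 k^{2}$ ($S{\left(k \right)} = 2 k 2 k = 4 k^{2}$)
$h{\left(j,y \right)} = 21 j + j y$
$\left(I + h{\left(144,S{\left(7 \right)} \right)}\right) \left(47568 + 42522\right) = \left(48179 + 144 \left(21 + 4 \cdot 7^{2}\right)\right) \left(47568 + 42522\right) = \left(48179 + 144 \left(21 + 4 \cdot 49\right)\right) 90090 = \left(48179 + 144 \left(21 + 196\right)\right) 90090 = \left(48179 + 144 \cdot 217\right) 90090 = \left(48179 + 31248\right) 90090 = 79427 \cdot 90090 = 7155578430$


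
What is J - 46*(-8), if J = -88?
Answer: 280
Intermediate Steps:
J - 46*(-8) = -88 - 46*(-8) = -88 + 368 = 280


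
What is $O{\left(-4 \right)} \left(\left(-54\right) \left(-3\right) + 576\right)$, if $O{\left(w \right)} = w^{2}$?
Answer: $11808$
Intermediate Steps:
$O{\left(-4 \right)} \left(\left(-54\right) \left(-3\right) + 576\right) = \left(-4\right)^{2} \left(\left(-54\right) \left(-3\right) + 576\right) = 16 \left(162 + 576\right) = 16 \cdot 738 = 11808$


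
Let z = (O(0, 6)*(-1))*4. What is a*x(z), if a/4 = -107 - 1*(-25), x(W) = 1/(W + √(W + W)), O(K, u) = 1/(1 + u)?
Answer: 1148/9 + 574*I*√14/9 ≈ 127.56 + 238.63*I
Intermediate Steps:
z = -4/7 (z = (-1/(1 + 6))*4 = (-1/7)*4 = ((⅐)*(-1))*4 = -⅐*4 = -4/7 ≈ -0.57143)
x(W) = 1/(W + √2*√W) (x(W) = 1/(W + √(2*W)) = 1/(W + √2*√W))
a = -328 (a = 4*(-107 - 1*(-25)) = 4*(-107 + 25) = 4*(-82) = -328)
a*x(z) = -328/(-4/7 + √2*√(-4/7)) = -328/(-4/7 + √2*(2*I*√7/7)) = -328/(-4/7 + 2*I*√14/7)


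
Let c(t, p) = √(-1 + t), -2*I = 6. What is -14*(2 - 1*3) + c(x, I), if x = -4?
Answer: 14 + I*√5 ≈ 14.0 + 2.2361*I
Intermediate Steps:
I = -3 (I = -½*6 = -3)
-14*(2 - 1*3) + c(x, I) = -14*(2 - 1*3) + √(-1 - 4) = -14*(2 - 3) + √(-5) = -14*(-1) + I*√5 = 14 + I*√5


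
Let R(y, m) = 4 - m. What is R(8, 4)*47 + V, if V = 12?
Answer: 12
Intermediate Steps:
R(8, 4)*47 + V = (4 - 1*4)*47 + 12 = (4 - 4)*47 + 12 = 0*47 + 12 = 0 + 12 = 12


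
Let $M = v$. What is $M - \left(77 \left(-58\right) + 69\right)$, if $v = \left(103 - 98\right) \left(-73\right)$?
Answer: $4032$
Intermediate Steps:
$v = -365$ ($v = 5 \left(-73\right) = -365$)
$M = -365$
$M - \left(77 \left(-58\right) + 69\right) = -365 - \left(77 \left(-58\right) + 69\right) = -365 - \left(-4466 + 69\right) = -365 - -4397 = -365 + 4397 = 4032$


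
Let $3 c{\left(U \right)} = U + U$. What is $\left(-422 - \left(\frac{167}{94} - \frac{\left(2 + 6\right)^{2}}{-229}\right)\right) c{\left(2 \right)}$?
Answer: $- \frac{18256462}{32289} \approx -565.41$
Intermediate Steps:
$c{\left(U \right)} = \frac{2 U}{3}$ ($c{\left(U \right)} = \frac{U + U}{3} = \frac{2 U}{3}$)
$\left(-422 - \left(\frac{167}{94} - \frac{\left(2 + 6\right)^{2}}{-229}\right)\right) c{\left(2 \right)} = \left(-422 - \left(\frac{167}{94} - \frac{\left(2 + 6\right)^{2}}{-229}\right)\right) \frac{2}{3} \cdot 2 = \left(-422 - \left(\frac{167}{94} - 8^{2} \left(- \frac{1}{229}\right)\right)\right) \frac{4}{3} = \left(-422 + \left(64 \left(- \frac{1}{229}\right) - \frac{167}{94}\right)\right) \frac{4}{3} = \left(-422 - \frac{44259}{21526}\right) \frac{4}{3} = \left(- \frac{9128231}{21526}\right) \frac{4}{3} = - \frac{18256462}{32289}$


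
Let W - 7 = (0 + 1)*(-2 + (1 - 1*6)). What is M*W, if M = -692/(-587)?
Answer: 0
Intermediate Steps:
M = 692/587 (M = -692*(-1/587) = 692/587 ≈ 1.1789)
W = 0 (W = 7 + (0 + 1)*(-2 + (1 - 1*6)) = 7 + 1*(-2 + (1 - 6)) = 7 + 1*(-2 - 5) = 7 + 1*(-7) = 7 - 7 = 0)
M*W = (692/587)*0 = 0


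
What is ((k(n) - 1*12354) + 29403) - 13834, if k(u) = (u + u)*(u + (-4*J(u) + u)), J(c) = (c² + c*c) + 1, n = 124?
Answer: -30442257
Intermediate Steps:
J(c) = 1 + 2*c² (J(c) = (c² + c²) + 1 = 2*c² + 1 = 1 + 2*c²)
k(u) = 2*u*(-4 - 8*u² + 2*u) (k(u) = (u + u)*(u + (-4*(1 + 2*u²) + u)) = (2*u)*(u + ((-4 - 8*u²) + u)) = (2*u)*(u + (-4 + u - 8*u²)) = (2*u)*(-4 - 8*u² + 2*u) = 2*u*(-4 - 8*u² + 2*u))
((k(n) - 1*12354) + 29403) - 13834 = ((4*124*(-2 + 124 - 4*124²) - 1*12354) + 29403) - 13834 = ((4*124*(-2 + 124 - 4*15376) - 12354) + 29403) - 13834 = ((4*124*(-2 + 124 - 61504) - 12354) + 29403) - 13834 = ((4*124*(-61382) - 12354) + 29403) - 13834 = ((-30445472 - 12354) + 29403) - 13834 = (-30457826 + 29403) - 13834 = -30428423 - 13834 = -30442257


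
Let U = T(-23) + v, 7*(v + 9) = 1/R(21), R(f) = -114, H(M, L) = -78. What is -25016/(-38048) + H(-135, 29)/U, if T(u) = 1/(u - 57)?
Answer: 12740995873/1368391564 ≈ 9.3109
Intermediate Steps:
T(u) = 1/(-57 + u)
v = -7183/798 (v = -9 + (⅐)/(-114) = -9 + (⅐)*(-1/114) = -9 - 1/798 = -7183/798 ≈ -9.0013)
U = -287719/31920 (U = 1/(-57 - 23) - 7183/798 = 1/(-80) - 7183/798 = -1/80 - 7183/798 = -287719/31920 ≈ -9.0137)
-25016/(-38048) + H(-135, 29)/U = -25016/(-38048) - 78/(-287719/31920) = -25016*(-1/38048) - 78*(-31920/287719) = 3127/4756 + 2489760/287719 = 12740995873/1368391564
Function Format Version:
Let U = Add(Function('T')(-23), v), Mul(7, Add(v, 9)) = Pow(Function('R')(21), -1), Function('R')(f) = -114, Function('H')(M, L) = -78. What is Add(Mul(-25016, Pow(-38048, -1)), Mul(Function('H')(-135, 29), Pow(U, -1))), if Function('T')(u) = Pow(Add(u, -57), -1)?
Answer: Rational(12740995873, 1368391564) ≈ 9.3109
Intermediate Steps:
Function('T')(u) = Pow(Add(-57, u), -1)
v = Rational(-7183, 798) (v = Add(-9, Mul(Rational(1, 7), Pow(-114, -1))) = Add(-9, Mul(Rational(1, 7), Rational(-1, 114))) = Add(-9, Rational(-1, 798)) = Rational(-7183, 798) ≈ -9.0013)
U = Rational(-287719, 31920) (U = Add(Pow(Add(-57, -23), -1), Rational(-7183, 798)) = Add(Pow(-80, -1), Rational(-7183, 798)) = Add(Rational(-1, 80), Rational(-7183, 798)) = Rational(-287719, 31920) ≈ -9.0137)
Add(Mul(-25016, Pow(-38048, -1)), Mul(Function('H')(-135, 29), Pow(U, -1))) = Add(Mul(-25016, Pow(-38048, -1)), Mul(-78, Pow(Rational(-287719, 31920), -1))) = Add(Mul(-25016, Rational(-1, 38048)), Mul(-78, Rational(-31920, 287719))) = Add(Rational(3127, 4756), Rational(2489760, 287719)) = Rational(12740995873, 1368391564)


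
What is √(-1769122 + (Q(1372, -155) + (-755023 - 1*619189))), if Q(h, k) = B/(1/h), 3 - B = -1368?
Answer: 3*I*√140258 ≈ 1123.5*I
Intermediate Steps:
B = 1371 (B = 3 - 1*(-1368) = 3 + 1368 = 1371)
Q(h, k) = 1371*h (Q(h, k) = 1371/(1/h) = 1371*h)
√(-1769122 + (Q(1372, -155) + (-755023 - 1*619189))) = √(-1769122 + (1371*1372 + (-755023 - 1*619189))) = √(-1769122 + (1881012 + (-755023 - 619189))) = √(-1769122 + (1881012 - 1374212)) = √(-1769122 + 506800) = √(-1262322) = 3*I*√140258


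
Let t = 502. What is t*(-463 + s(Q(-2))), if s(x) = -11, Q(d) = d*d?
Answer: -237948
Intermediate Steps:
Q(d) = d²
t*(-463 + s(Q(-2))) = 502*(-463 - 11) = 502*(-474) = -237948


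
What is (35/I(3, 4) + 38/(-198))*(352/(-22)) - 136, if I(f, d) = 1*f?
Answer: -31640/99 ≈ -319.60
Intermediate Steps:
I(f, d) = f
(35/I(3, 4) + 38/(-198))*(352/(-22)) - 136 = (35/3 + 38/(-198))*(352/(-22)) - 136 = (35*(1/3) + 38*(-1/198))*(352*(-1/22)) - 136 = (35/3 - 19/99)*(-16) - 136 = (1136/99)*(-16) - 136 = -18176/99 - 136 = -31640/99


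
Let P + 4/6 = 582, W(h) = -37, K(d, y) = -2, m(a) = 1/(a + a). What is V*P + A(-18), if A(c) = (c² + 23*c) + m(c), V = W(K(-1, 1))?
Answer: -777577/36 ≈ -21599.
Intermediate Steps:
m(a) = 1/(2*a)
P = 1744/3 (P = -⅔ + 582 = 1744/3 ≈ 581.33)
V = -37
A(c) = c² + 1/(2*c) + 23*c (A(c) = (c² + 23*c) + 1/(2*c) = c² + 1/(2*c) + 23*c)
V*P + A(-18) = -37*1744/3 + ((-18)² + (½)/(-18) + 23*(-18)) = -64528/3 + (324 + (½)*(-1/18) - 414) = -64528/3 + (324 - 1/36 - 414) = -64528/3 - 3241/36 = -777577/36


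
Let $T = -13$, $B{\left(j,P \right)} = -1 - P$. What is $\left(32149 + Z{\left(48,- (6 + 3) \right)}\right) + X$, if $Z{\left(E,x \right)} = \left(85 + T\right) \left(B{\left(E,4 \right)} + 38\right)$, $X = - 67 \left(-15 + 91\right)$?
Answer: $29433$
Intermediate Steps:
$X = -5092$ ($X = \left(-67\right) 76 = -5092$)
$Z{\left(E,x \right)} = 2376$ ($Z{\left(E,x \right)} = \left(85 - 13\right) \left(\left(-1 - 4\right) + 38\right) = 72 \left(\left(-1 - 4\right) + 38\right) = 72 \left(-5 + 38\right) = 72 \cdot 33 = 2376$)
$\left(32149 + Z{\left(48,- (6 + 3) \right)}\right) + X = \left(32149 + 2376\right) - 5092 = 34525 - 5092 = 29433$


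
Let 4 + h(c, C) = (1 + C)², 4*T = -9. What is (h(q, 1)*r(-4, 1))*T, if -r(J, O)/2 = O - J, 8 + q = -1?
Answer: 0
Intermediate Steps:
q = -9 (q = -8 - 1 = -9)
T = -9/4 (T = (¼)*(-9) = -9/4 ≈ -2.2500)
h(c, C) = -4 + (1 + C)²
r(J, O) = -2*O + 2*J (r(J, O) = -2*(O - J) = -2*O + 2*J)
(h(q, 1)*r(-4, 1))*T = ((-4 + (1 + 1)²)*(-2*1 + 2*(-4)))*(-9/4) = ((-4 + 2²)*(-2 - 8))*(-9/4) = ((-4 + 4)*(-10))*(-9/4) = (0*(-10))*(-9/4) = 0*(-9/4) = 0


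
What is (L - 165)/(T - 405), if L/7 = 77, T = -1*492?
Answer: -374/897 ≈ -0.41695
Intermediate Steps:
T = -492
L = 539 (L = 7*77 = 539)
(L - 165)/(T - 405) = (539 - 165)/(-492 - 405) = 374/(-897) = 374*(-1/897) = -374/897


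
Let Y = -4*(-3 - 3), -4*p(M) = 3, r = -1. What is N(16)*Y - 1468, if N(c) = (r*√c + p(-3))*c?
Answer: -3292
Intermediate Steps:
p(M) = -¾ (p(M) = -¼*3 = -¾)
N(c) = c*(-¾ - √c) (N(c) = (-√c - ¾)*c = (-¾ - √c)*c = c*(-¾ - √c))
Y = 24 (Y = -4*(-6) = 24)
N(16)*Y - 1468 = (-16^(3/2) - ¾*16)*24 - 1468 = (-1*64 - 12)*24 - 1468 = (-64 - 12)*24 - 1468 = -76*24 - 1468 = -1824 - 1468 = -3292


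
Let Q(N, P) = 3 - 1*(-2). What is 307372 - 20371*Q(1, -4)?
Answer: 205517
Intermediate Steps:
Q(N, P) = 5 (Q(N, P) = 3 + 2 = 5)
307372 - 20371*Q(1, -4) = 307372 - 20371*5 = 307372 - 1*101855 = 307372 - 101855 = 205517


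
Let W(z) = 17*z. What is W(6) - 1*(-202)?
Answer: 304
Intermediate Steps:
W(6) - 1*(-202) = 17*6 - 1*(-202) = 102 + 202 = 304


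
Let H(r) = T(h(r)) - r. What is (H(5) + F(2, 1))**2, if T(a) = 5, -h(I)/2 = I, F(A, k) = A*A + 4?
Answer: 64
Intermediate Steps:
F(A, k) = 4 + A**2 (F(A, k) = A**2 + 4 = 4 + A**2)
h(I) = -2*I
H(r) = 5 - r
(H(5) + F(2, 1))**2 = ((5 - 1*5) + (4 + 2**2))**2 = ((5 - 5) + (4 + 4))**2 = (0 + 8)**2 = 8**2 = 64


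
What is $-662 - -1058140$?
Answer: $1057478$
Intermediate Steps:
$-662 - -1058140 = -662 + 1058140 = 1057478$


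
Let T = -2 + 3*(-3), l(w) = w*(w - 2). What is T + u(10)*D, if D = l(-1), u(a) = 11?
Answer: 22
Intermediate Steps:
l(w) = w*(-2 + w)
T = -11 (T = -2 - 9 = -11)
D = 3 (D = -(-2 - 1) = -1*(-3) = 3)
T + u(10)*D = -11 + 11*3 = -11 + 33 = 22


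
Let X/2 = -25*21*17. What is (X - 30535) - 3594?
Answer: -51979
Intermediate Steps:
X = -17850 (X = 2*(-25*21*17) = 2*(-525*17) = 2*(-8925) = -17850)
(X - 30535) - 3594 = (-17850 - 30535) - 3594 = -48385 - 3594 = -51979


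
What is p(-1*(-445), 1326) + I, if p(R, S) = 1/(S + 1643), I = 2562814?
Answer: 7608994767/2969 ≈ 2.5628e+6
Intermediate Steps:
p(R, S) = 1/(1643 + S)
p(-1*(-445), 1326) + I = 1/(1643 + 1326) + 2562814 = 1/2969 + 2562814 = 7608994767/2969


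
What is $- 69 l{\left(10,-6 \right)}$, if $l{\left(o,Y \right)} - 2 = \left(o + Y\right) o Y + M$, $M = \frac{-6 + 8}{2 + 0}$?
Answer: $16353$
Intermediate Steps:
$M = 1$ ($M = \frac{2}{2} = 2 \cdot \frac{1}{2} = 1$)
$l{\left(o,Y \right)} = 3 + Y o \left(Y + o\right)$ ($l{\left(o,Y \right)} = 2 + \left(\left(o + Y\right) o Y + 1\right) = 2 + \left(\left(Y + o\right) o Y + 1\right) = 2 + \left(o \left(Y + o\right) Y + 1\right) = 2 + \left(Y o \left(Y + o\right) + 1\right) = 2 + \left(1 + Y o \left(Y + o\right)\right) = 3 + Y o \left(Y + o\right)$)
$- 69 l{\left(10,-6 \right)} = - 69 \left(3 - 6 \cdot 10^{2} + 10 \left(-6\right)^{2}\right) = - 69 \left(3 - 600 + 10 \cdot 36\right) = - 69 \left(3 - 600 + 360\right) = \left(-69\right) \left(-237\right) = 16353$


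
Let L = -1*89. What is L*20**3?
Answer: -712000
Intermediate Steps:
L = -89
L*20**3 = -89*20**3 = -89*8000 = -712000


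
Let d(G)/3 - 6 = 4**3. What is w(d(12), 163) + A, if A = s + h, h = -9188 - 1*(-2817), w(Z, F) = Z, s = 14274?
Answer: 8113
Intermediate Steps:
d(G) = 210 (d(G) = 18 + 3*4**3 = 18 + 3*64 = 18 + 192 = 210)
h = -6371 (h = -9188 + 2817 = -6371)
A = 7903 (A = 14274 - 6371 = 7903)
w(d(12), 163) + A = 210 + 7903 = 8113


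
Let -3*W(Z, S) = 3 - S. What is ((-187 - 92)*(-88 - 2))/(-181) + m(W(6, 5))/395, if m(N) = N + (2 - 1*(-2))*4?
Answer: -5949260/42897 ≈ -138.69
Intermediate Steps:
W(Z, S) = -1 + S/3 (W(Z, S) = -(3 - S)/3 = -1 + S/3)
m(N) = 16 + N (m(N) = N + (2 + 2)*4 = N + 4*4 = N + 16 = 16 + N)
((-187 - 92)*(-88 - 2))/(-181) + m(W(6, 5))/395 = ((-187 - 92)*(-88 - 2))/(-181) + (16 + (-1 + (⅓)*5))/395 = -279*(-90)*(-1/181) + (16 + (-1 + 5/3))*(1/395) = 25110*(-1/181) + (16 + ⅔)*(1/395) = -25110/181 + (50/3)*(1/395) = -25110/181 + 10/237 = -5949260/42897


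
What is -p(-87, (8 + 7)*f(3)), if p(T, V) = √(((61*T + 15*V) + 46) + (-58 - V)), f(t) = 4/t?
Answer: -I*√5039 ≈ -70.986*I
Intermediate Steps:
p(T, V) = √(-12 + 14*V + 61*T) (p(T, V) = √(((15*V + 61*T) + 46) + (-58 - V)) = √((46 + 15*V + 61*T) + (-58 - V)) = √(-12 + 14*V + 61*T))
-p(-87, (8 + 7)*f(3)) = -√(-12 + 14*((8 + 7)*(4/3)) + 61*(-87)) = -√(-12 + 14*(15*(4*(⅓))) - 5307) = -√(-12 + 14*(15*(4/3)) - 5307) = -√(-12 + 14*20 - 5307) = -√(-12 + 280 - 5307) = -√(-5039) = -I*√5039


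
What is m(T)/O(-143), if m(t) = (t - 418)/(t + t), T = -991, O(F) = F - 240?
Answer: -1409/759106 ≈ -0.0018561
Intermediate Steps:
O(F) = -240 + F
m(t) = (-418 + t)/(2*t) (m(t) = (-418 + t)/((2*t)) = (-418 + t)*(1/(2*t)) = (-418 + t)/(2*t))
m(T)/O(-143) = ((½)*(-418 - 991)/(-991))/(-240 - 143) = ((½)*(-1/991)*(-1409))/(-383) = (1409/1982)*(-1/383) = -1409/759106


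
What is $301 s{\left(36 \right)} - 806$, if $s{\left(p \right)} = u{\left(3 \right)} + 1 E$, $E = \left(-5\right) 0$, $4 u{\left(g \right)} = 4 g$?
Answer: $97$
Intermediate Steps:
$u{\left(g \right)} = g$ ($u{\left(g \right)} = \frac{4 g}{4} = g$)
$E = 0$
$s{\left(p \right)} = 3$ ($s{\left(p \right)} = 3 + 1 \cdot 0 = 3 + 0 = 3$)
$301 s{\left(36 \right)} - 806 = 301 \cdot 3 - 806 = 903 - 806 = 97$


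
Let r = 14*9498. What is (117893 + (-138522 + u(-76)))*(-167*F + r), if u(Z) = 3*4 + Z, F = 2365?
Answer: 5421214219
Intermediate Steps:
r = 132972
u(Z) = 12 + Z
(117893 + (-138522 + u(-76)))*(-167*F + r) = (117893 + (-138522 + (12 - 76)))*(-167*2365 + 132972) = (117893 + (-138522 - 64))*(-394955 + 132972) = (117893 - 138586)*(-261983) = -20693*(-261983) = 5421214219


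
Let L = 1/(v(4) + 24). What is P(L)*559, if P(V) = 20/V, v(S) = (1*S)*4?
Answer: 447200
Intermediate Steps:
v(S) = 4*S (v(S) = S*4 = 4*S)
L = 1/40 (L = 1/(4*4 + 24) = 1/(16 + 24) = 1/40 ≈ 0.025000)
P(L)*559 = (20/(1/40))*559 = (20*40)*559 = 800*559 = 447200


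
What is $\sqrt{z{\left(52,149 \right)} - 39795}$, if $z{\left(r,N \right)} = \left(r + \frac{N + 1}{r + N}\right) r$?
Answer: $\frac{3 i \sqrt{18480811}}{67} \approx 192.49 i$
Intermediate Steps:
$z{\left(r,N \right)} = r \left(r + \frac{1 + N}{N + r}\right)$ ($z{\left(r,N \right)} = \left(r + \frac{1 + N}{N + r}\right) r = r \left(r + \frac{1 + N}{N + r}\right)$)
$\sqrt{z{\left(52,149 \right)} - 39795} = \sqrt{\frac{52 \left(1 + 149 + 52^{2} + 149 \cdot 52\right)}{149 + 52} - 39795} = \sqrt{\frac{52 \left(1 + 149 + 2704 + 7748\right)}{201} - 39795} = \sqrt{52 \cdot \frac{1}{201} \cdot 10602 - 39795} = \sqrt{\frac{183768}{67} - 39795} = \sqrt{- \frac{2482497}{67}} = \frac{3 i \sqrt{18480811}}{67}$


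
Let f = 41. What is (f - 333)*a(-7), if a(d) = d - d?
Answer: 0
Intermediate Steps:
a(d) = 0
(f - 333)*a(-7) = (41 - 333)*0 = -292*0 = 0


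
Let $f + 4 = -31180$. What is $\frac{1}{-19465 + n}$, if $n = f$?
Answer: $- \frac{1}{50649} \approx -1.9744 \cdot 10^{-5}$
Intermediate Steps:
$f = -31184$ ($f = -4 - 31180 = -31184$)
$n = -31184$
$\frac{1}{-19465 + n} = \frac{1}{-19465 - 31184} = \frac{1}{-50649} = - \frac{1}{50649}$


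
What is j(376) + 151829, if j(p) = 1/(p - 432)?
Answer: 8502423/56 ≈ 1.5183e+5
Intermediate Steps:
j(p) = 1/(-432 + p)
j(376) + 151829 = 1/(-432 + 376) + 151829 = 1/(-56) + 151829 = -1/56 + 151829 = 8502423/56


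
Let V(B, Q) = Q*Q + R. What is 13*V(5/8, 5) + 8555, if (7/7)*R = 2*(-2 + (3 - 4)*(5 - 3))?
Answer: 8776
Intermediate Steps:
R = -8 (R = 2*(-2 + (3 - 4)*(5 - 3)) = 2*(-2 - 1*2) = 2*(-2 - 2) = 2*(-4) = -8)
V(B, Q) = -8 + Q² (V(B, Q) = Q*Q - 8 = Q² - 8 = -8 + Q²)
13*V(5/8, 5) + 8555 = 13*(-8 + 5²) + 8555 = 13*(-8 + 25) + 8555 = 13*17 + 8555 = 221 + 8555 = 8776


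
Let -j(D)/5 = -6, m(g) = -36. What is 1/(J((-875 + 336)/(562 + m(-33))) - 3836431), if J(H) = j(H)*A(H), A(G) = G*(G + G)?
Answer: -69169/265357738024 ≈ -2.6066e-7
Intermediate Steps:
A(G) = 2*G² (A(G) = G*(2*G) = 2*G²)
j(D) = 30 (j(D) = -5*(-6) = 30)
J(H) = 60*H² (J(H) = 30*(2*H²) = 60*H²)
1/(J((-875 + 336)/(562 + m(-33))) - 3836431) = 1/(60*((-875 + 336)/(562 - 36))² - 3836431) = 1/(60*(-539/526)² - 3836431) = 1/(60*(290521/276676) - 3836431) = 1/(4357815/69169 - 3836431) = 1/(-265357738024/69169) = -69169/265357738024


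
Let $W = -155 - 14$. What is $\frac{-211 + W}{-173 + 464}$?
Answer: $- \frac{380}{291} \approx -1.3058$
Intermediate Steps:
$W = -169$ ($W = -155 - 14 = -169$)
$\frac{-211 + W}{-173 + 464} = \frac{-211 - 169}{-173 + 464} = - \frac{380}{291}$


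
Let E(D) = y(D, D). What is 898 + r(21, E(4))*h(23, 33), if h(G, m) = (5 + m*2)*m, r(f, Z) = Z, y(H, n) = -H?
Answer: -8474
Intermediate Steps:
E(D) = -D
h(G, m) = m*(5 + 2*m) (h(G, m) = (5 + 2*m)*m = m*(5 + 2*m))
898 + r(21, E(4))*h(23, 33) = 898 + (-1*4)*(33*(5 + 2*33)) = 898 - 132*(5 + 66) = 898 - 132*71 = 898 - 4*2343 = 898 - 9372 = -8474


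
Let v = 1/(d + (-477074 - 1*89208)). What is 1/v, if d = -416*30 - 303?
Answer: -579065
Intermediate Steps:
d = -12783 (d = -12480 - 303 = -12783)
v = -1/579065 (v = 1/(-12783 + (-477074 - 1*89208)) = 1/(-12783 + (-477074 - 89208)) = 1/(-12783 - 566282) = 1/(-579065) = -1/579065 ≈ -1.7269e-6)
1/v = 1/(-1/579065) = -579065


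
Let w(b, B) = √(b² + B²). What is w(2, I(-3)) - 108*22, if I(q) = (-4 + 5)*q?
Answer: -2376 + √13 ≈ -2372.4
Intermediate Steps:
I(q) = q (I(q) = 1*q = q)
w(b, B) = √(B² + b²)
w(2, I(-3)) - 108*22 = √((-3)² + 2²) - 108*22 = √(9 + 4) - 2376 = √13 - 2376 = -2376 + √13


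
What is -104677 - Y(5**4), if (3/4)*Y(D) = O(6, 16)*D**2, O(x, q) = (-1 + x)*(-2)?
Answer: 15310969/3 ≈ 5.1037e+6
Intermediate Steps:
O(x, q) = 2 - 2*x
Y(D) = -40*D**2/3 (Y(D) = 4*((2 - 2*6)*D**2)/3 = 4*((2 - 12)*D**2)/3 = 4*(-10*D**2)/3 = -40*D**2/3)
-104677 - Y(5**4) = -104677 - (-40)*(5**4)**2/3 = -104677 - (-40)*625**2/3 = -104677 - (-40)*390625/3 = -104677 - 1*(-15625000/3) = -104677 + 15625000/3 = 15310969/3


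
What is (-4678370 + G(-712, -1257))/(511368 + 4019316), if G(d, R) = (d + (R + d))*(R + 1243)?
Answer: -1160209/1132671 ≈ -1.0243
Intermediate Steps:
G(d, R) = (1243 + R)*(R + 2*d) (G(d, R) = (R + 2*d)*(1243 + R) = (1243 + R)*(R + 2*d))
(-4678370 + G(-712, -1257))/(511368 + 4019316) = (-4678370 + ((-1257)² + 1243*(-1257) + 2486*(-712) + 2*(-1257)*(-712)))/(511368 + 4019316) = (-4678370 + (1580049 - 1562451 - 1770032 + 1789968))/4530684 = (-4678370 + 37534)*(1/4530684) = -4640836*1/4530684 = -1160209/1132671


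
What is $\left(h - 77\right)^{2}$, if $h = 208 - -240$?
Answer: $137641$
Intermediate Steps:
$h = 448$ ($h = 208 + 240 = 448$)
$\left(h - 77\right)^{2} = \left(448 - 77\right)^{2} = 371^{2} = 137641$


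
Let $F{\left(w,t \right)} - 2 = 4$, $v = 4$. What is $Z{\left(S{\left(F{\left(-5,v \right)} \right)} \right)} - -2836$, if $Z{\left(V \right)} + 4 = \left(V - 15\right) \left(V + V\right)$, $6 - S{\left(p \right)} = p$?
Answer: $2832$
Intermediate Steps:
$F{\left(w,t \right)} = 6$ ($F{\left(w,t \right)} = 2 + 4 = 6$)
$S{\left(p \right)} = 6 - p$
$Z{\left(V \right)} = -4 + 2 V \left(-15 + V\right)$ ($Z{\left(V \right)} = -4 + \left(V - 15\right) \left(V + V\right) = -4 + \left(-15 + V\right) 2 V = -4 + 2 V \left(-15 + V\right)$)
$Z{\left(S{\left(F{\left(-5,v \right)} \right)} \right)} - -2836 = \left(-4 - 30 \left(6 - 6\right) + 2 \left(6 - 6\right)^{2}\right) - -2836 = \left(-4 - 30 \left(6 - 6\right) + 2 \left(6 - 6\right)^{2}\right) + 2836 = \left(-4 - 0 + 2 \cdot 0^{2}\right) + 2836 = \left(-4 + 0 + 2 \cdot 0\right) + 2836 = \left(-4 + 0 + 0\right) + 2836 = -4 + 2836 = 2832$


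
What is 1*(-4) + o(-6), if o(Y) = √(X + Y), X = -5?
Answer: -4 + I*√11 ≈ -4.0 + 3.3166*I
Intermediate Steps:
o(Y) = √(-5 + Y)
1*(-4) + o(-6) = 1*(-4) + √(-5 - 6) = -4 + √(-11) = -4 + I*√11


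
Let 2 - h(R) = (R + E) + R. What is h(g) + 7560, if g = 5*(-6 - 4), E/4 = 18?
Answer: 7590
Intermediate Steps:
E = 72 (E = 4*18 = 72)
g = -50 (g = 5*(-10) = -50)
h(R) = -70 - 2*R (h(R) = 2 - ((R + 72) + R) = 2 - ((72 + R) + R) = 2 - (72 + 2*R) = 2 + (-72 - 2*R) = -70 - 2*R)
h(g) + 7560 = (-70 - 2*(-50)) + 7560 = (-70 + 100) + 7560 = 30 + 7560 = 7590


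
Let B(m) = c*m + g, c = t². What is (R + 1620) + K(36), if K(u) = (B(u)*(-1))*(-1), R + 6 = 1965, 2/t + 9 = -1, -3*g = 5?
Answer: 268408/75 ≈ 3578.8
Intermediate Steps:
g = -5/3 (g = -⅓*5 = -5/3 ≈ -1.6667)
t = -⅕ (t = 2/(-9 - 1) = 2/(-10) = 2*(-⅒) = -⅕ ≈ -0.20000)
c = 1/25 (c = (-⅕)² = 1/25 ≈ 0.040000)
R = 1959 (R = -6 + 1965 = 1959)
B(m) = -5/3 + m/25 (B(m) = m/25 - 5/3 = -5/3 + m/25)
K(u) = -5/3 + u/25 (K(u) = ((-5/3 + u/25)*(-1))*(-1) = (5/3 - u/25)*(-1) = -5/3 + u/25)
(R + 1620) + K(36) = (1959 + 1620) + (-5/3 + (1/25)*36) = 3579 + (-5/3 + 36/25) = 3579 - 17/75 = 268408/75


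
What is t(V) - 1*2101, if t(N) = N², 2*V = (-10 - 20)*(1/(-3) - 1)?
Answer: -1701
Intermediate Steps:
V = 20 (V = ((-10 - 20)*(1/(-3) - 1))/2 = (-30*(-⅓ - 1))/2 = (-30*(-4/3))/2 = (½)*40 = 20)
t(V) - 1*2101 = 20² - 1*2101 = 400 - 2101 = -1701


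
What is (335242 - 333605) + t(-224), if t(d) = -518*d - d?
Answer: 117893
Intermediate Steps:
t(d) = -519*d
(335242 - 333605) + t(-224) = (335242 - 333605) - 519*(-224) = 1637 + 116256 = 117893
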